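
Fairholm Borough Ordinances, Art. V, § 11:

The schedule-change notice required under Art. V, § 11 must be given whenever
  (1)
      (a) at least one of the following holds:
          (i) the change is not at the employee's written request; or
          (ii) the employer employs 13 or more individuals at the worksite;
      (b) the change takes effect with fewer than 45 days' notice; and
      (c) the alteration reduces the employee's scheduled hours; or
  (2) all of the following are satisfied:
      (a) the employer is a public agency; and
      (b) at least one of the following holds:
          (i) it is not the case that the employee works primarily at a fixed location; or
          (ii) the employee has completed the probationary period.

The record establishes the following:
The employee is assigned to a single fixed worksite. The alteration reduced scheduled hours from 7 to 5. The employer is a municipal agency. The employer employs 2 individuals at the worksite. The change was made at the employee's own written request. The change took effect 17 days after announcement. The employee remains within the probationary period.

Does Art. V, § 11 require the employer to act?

No — not required.

(i) not employee-requested — fails.
(ii) ≥ 13 at site — not satisfied.
(a): F OR F → false.
(b) < 45 days' notice — holds.
(c) hours reduced — met.
(1): F AND T AND T → false.
(a) public agency — met.
(i) not (fixed location) — fails.
(ii) past probation — not met.
So (b) is not satisfied (F OR F).
So (2) is not satisfied (T AND F).
So Overall is not satisfied (F OR F).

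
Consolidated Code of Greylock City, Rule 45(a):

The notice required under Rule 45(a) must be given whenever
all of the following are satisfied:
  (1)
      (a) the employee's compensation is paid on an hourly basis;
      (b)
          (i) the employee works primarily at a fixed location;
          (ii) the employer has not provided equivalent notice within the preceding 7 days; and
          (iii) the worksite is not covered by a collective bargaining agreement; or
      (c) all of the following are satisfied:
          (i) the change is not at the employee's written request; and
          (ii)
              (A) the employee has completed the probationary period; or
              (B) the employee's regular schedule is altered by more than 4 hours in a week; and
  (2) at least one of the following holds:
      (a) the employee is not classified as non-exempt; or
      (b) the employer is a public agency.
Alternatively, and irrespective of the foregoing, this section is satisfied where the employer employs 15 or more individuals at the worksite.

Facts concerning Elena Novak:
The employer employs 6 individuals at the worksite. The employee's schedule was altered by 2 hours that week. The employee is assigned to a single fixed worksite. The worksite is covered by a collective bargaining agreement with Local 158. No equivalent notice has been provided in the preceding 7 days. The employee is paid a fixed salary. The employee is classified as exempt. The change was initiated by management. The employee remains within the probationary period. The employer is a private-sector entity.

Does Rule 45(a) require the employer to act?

No — not required.

(a) hourly-paid — not met.
(i) fixed location — holds.
(ii) no recent notice — holds.
(iii) no CBA — not met.
(b): T AND T AND F → false.
(i) not employee-requested — holds.
(A) past probation — not met.
(B) schedule shift > 4h — fails.
(ii) = F OR F = false.
So (c) is not satisfied (T AND F).
(1): F OR F OR F → false.
(a) not (non-exempt) — met.
(b) public agency — fails.
So (2) is satisfied (T OR F).
So Overall is not satisfied (F AND T).
Exception (≥ 15 at site) — not satisfied.
Result: main false OR exception false → false.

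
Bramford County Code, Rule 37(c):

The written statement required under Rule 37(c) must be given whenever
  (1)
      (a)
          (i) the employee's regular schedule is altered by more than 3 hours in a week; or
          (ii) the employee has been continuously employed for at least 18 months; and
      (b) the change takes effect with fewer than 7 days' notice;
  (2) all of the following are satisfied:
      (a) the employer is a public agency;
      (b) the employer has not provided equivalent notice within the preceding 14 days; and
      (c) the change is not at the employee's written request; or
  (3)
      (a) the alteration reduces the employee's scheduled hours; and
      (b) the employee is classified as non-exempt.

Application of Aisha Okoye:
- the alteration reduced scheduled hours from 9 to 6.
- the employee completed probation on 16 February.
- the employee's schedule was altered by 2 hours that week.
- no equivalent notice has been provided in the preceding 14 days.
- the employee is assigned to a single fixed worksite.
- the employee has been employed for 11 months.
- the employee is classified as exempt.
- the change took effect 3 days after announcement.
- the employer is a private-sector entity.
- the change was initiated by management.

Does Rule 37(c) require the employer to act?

(i) schedule shift > 3h — fails.
(ii) tenure ≥ 18 mo. — fails.
(a): F OR F → false.
(b) < 7 days' notice — satisfied.
(1) = F AND T = false.
(a) public agency — not met.
(b) no recent notice — holds.
(c) not employee-requested — satisfied.
(2): F AND T AND T → false.
(a) hours reduced — holds.
(b) non-exempt — not met.
(3) = T AND F = false.
Overall = F OR F OR F = false.

No — not required.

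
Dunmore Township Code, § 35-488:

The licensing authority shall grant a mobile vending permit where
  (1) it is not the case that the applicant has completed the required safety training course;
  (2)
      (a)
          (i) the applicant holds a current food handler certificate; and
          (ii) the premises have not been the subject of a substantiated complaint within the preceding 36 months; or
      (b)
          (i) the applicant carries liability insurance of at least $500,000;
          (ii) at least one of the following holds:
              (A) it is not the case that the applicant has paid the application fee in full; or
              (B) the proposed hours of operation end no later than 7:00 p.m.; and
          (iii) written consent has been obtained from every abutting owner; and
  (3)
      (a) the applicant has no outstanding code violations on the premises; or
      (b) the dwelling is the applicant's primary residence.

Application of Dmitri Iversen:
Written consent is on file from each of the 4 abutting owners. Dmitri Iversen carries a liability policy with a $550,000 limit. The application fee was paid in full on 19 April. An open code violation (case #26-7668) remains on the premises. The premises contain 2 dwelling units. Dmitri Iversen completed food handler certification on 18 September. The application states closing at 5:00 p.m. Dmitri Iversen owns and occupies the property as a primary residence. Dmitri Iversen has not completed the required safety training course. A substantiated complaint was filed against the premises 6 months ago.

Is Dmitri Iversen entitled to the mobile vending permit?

Yes — granted.

(1) not (safety training) — holds.
(i) food handler cert. — met.
(ii) no complaint in 36 mo. — not met.
So (a) is not satisfied (T AND F).
(i) insurance ≥ $500,000 — met.
(A) not (fee paid) — not satisfied.
(B) closes by 7 p.m. — holds.
So (ii) is satisfied (F OR T).
(iii) all abutters consent — holds.
(b): T AND T AND T → true.
(2): F OR T → true.
(a) no code violations — not satisfied.
(b) primary residence — holds.
(3) = F OR T = true.
So Overall is satisfied (T AND T AND T).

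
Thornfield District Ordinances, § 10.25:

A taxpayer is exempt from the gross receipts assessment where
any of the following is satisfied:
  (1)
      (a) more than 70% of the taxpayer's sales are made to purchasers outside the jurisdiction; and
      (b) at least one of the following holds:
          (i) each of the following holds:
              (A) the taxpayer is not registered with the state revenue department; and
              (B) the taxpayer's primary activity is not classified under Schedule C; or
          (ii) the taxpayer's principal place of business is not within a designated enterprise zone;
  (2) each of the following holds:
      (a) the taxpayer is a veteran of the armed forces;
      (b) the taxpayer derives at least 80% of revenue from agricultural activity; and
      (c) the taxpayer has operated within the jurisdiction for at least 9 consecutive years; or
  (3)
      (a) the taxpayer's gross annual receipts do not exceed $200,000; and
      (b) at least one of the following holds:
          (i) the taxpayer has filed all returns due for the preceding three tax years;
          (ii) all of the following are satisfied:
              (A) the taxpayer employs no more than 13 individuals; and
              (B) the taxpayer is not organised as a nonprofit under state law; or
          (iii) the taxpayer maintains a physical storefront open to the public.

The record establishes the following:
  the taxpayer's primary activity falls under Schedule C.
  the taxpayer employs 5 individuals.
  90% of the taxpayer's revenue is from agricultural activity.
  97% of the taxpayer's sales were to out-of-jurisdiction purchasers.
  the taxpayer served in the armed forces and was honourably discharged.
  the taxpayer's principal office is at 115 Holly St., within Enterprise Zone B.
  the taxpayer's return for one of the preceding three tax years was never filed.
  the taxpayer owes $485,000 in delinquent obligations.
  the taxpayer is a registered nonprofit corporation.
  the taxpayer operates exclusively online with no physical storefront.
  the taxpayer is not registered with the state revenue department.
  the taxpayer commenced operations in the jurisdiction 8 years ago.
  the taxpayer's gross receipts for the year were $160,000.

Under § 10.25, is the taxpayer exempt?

(a) >70% out-of-jur. sales — holds.
(A) not (state-registered) — holds.
(B) not (Schedule C activity) — not met.
(i) = T AND F = false.
(ii) not (in enterprise zone) — fails.
So (b) is not satisfied (F OR F).
(1) = T AND F = false.
(a) veteran — holds.
(b) ≥80% agricultural — met.
(c) ≥ 9 yrs in jurisdiction — fails.
(2): T AND T AND F → false.
(a) receipts ≤ $200,000 — satisfied.
(i) returns current — not satisfied.
(A) ≤ 13 employees — holds.
(B) not (nonprofit) — fails.
(ii): T AND F → false.
(iii) has storefront — fails.
So (b) is not satisfied (F OR F OR F).
(3) = T AND F = false.
Overall = F OR F OR F = false.

No — not exempt.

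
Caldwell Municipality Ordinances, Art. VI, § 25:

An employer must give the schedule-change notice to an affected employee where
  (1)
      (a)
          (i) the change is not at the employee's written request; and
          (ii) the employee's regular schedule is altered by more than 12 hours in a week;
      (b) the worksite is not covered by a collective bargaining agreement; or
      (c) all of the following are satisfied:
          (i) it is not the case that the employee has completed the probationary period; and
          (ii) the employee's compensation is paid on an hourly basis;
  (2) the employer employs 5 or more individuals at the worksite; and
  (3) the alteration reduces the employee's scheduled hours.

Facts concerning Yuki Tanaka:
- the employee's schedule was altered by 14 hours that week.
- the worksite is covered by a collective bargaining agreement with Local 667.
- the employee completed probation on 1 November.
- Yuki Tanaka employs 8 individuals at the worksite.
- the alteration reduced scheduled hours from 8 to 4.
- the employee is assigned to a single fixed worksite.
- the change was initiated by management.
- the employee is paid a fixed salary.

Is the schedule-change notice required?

(i) not employee-requested — satisfied.
(ii) schedule shift > 12h — met.
So (a) is satisfied (T AND T).
(b) no CBA — not satisfied.
(i) not (past probation) — not satisfied.
(ii) hourly-paid — not met.
(c): F AND F → false.
(1) = T OR F OR F = true.
(2) ≥ 5 at site — met.
(3) hours reduced — holds.
Overall: T AND T AND T → true.

Yes — required.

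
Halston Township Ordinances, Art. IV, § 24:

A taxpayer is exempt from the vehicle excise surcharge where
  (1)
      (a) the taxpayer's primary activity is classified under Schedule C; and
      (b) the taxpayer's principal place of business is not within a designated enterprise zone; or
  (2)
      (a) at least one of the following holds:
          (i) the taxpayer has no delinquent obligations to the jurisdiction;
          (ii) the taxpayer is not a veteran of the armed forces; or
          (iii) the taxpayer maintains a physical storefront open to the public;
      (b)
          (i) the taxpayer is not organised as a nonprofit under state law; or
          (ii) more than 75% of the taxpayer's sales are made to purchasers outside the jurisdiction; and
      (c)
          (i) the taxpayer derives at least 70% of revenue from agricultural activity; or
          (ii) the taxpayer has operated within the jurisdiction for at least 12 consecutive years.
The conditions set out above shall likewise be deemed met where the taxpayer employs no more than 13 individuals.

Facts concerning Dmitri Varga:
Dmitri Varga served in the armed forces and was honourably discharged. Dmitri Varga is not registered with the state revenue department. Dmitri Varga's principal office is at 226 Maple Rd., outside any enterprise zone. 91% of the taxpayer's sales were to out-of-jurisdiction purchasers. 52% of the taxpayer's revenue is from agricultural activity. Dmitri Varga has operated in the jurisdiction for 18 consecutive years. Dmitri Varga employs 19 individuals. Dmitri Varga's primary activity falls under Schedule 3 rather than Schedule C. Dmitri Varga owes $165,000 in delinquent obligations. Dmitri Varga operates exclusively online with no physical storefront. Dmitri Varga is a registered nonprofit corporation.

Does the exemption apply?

No — not exempt.

(a) Schedule C activity — not met.
(b) not (in enterprise zone) — met.
(1): F AND T → false.
(i) no delinquency — not satisfied.
(ii) not (veteran) — not met.
(iii) has storefront — not met.
(a): F OR F OR F → false.
(i) not (nonprofit) — fails.
(ii) >75% out-of-jur. sales — satisfied.
So (b) is satisfied (F OR T).
(i) ≥70% agricultural — not satisfied.
(ii) ≥ 12 yrs in jurisdiction — satisfied.
So (c) is satisfied (F OR T).
(2) = F AND T AND T = false.
Overall = F OR F = false.
Exception (≤ 13 employees) — not satisfied.
Result: main false OR exception false → false.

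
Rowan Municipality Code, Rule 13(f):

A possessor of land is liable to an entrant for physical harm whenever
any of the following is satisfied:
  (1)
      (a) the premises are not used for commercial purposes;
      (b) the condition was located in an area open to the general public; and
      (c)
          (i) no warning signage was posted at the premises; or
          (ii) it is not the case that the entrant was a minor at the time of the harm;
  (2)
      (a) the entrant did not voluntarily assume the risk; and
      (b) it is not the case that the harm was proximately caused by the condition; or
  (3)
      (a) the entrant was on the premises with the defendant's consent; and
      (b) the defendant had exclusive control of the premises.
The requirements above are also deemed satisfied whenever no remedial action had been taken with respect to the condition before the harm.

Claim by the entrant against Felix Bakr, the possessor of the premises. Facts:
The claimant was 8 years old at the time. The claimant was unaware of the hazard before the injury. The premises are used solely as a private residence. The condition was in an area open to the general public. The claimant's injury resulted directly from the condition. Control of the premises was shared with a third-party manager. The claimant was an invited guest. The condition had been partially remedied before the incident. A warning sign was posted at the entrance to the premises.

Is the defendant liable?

(a) not (commercial use) — met.
(b) public area — satisfied.
(i) no signage posted — not satisfied.
(ii) not (entrant a minor) — not met.
(c) = F OR F = false.
(1) = T AND T AND F = false.
(a) no assumed risk — met.
(b) not (proximate cause) — fails.
(2) = T AND F = false.
(a) consent to enter — satisfied.
(b) exclusive control — not met.
(3) = T AND F = false.
So Overall is not satisfied (F OR F OR F).
Exception (no remedial action) — not satisfied.
Result: main false OR exception false → false.

No — not liable.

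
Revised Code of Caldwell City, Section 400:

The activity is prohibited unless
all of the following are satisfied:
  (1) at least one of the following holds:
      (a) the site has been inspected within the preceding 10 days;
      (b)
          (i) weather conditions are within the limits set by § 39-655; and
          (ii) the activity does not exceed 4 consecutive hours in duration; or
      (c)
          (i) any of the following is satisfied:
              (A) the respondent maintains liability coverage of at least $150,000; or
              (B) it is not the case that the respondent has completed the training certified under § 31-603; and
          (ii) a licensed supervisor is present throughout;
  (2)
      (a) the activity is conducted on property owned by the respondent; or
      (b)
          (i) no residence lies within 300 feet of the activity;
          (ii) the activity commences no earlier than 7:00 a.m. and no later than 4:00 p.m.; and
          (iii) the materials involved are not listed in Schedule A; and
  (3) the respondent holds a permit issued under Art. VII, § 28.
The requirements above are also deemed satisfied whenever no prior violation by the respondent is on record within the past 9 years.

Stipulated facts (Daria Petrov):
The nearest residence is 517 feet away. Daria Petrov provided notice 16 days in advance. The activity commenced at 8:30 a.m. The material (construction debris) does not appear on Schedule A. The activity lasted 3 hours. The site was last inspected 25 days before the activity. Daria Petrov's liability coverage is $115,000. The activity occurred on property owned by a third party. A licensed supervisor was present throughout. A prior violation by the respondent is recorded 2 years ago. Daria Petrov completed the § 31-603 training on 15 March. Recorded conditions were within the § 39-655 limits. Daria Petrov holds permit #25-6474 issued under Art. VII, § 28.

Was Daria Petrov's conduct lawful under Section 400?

(a) site inspected — not met.
(i) weather ok — satisfied.
(ii) ≤ 4 hrs duration — met.
So (b) is satisfied (T AND T).
(A) coverage ≥ $150,000 — not met.
(B) not (training certified) — not met.
So (i) is not satisfied (F OR F).
(ii) supervisor present — met.
(c): F AND T → false.
(1): F OR T OR F → true.
(a) own property — fails.
(i) no residence in 300 ft — holds.
(ii) start within hours — holds.
(iii) not (Schedule A material) — holds.
(b) = T AND T AND T = true.
So (2) is satisfied (F OR T).
(3) holds permit — satisfied.
Overall = T AND T AND T = true.
Exception (no prior violation) — not satisfied.
Result: main true OR exception false → true.

Yes — lawful.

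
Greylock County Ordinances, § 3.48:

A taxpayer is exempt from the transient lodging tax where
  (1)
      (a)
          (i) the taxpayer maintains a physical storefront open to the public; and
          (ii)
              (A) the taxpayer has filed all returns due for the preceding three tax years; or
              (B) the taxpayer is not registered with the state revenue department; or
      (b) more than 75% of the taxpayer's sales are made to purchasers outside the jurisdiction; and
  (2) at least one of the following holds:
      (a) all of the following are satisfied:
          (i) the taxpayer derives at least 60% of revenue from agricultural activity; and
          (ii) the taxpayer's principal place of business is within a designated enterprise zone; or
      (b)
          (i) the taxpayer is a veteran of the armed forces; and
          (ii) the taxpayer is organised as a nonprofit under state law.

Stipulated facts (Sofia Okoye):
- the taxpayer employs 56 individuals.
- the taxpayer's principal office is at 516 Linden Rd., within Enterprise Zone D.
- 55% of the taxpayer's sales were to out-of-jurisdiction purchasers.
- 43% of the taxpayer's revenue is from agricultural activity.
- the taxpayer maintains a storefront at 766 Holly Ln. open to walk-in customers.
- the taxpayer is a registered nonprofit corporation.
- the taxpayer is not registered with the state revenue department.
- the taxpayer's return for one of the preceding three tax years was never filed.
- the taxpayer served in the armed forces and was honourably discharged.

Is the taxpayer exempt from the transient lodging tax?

Yes — exempt.

(i) has storefront — holds.
(A) returns current — not satisfied.
(B) not (state-registered) — holds.
(ii): F OR T → true.
(a): T AND T → true.
(b) >75% out-of-jur. sales — not satisfied.
(1): T OR F → true.
(i) ≥60% agricultural — not satisfied.
(ii) in enterprise zone — holds.
So (a) is not satisfied (F AND T).
(i) veteran — met.
(ii) nonprofit — holds.
(b) = T AND T = true.
(2) = F OR T = true.
Overall: T AND T → true.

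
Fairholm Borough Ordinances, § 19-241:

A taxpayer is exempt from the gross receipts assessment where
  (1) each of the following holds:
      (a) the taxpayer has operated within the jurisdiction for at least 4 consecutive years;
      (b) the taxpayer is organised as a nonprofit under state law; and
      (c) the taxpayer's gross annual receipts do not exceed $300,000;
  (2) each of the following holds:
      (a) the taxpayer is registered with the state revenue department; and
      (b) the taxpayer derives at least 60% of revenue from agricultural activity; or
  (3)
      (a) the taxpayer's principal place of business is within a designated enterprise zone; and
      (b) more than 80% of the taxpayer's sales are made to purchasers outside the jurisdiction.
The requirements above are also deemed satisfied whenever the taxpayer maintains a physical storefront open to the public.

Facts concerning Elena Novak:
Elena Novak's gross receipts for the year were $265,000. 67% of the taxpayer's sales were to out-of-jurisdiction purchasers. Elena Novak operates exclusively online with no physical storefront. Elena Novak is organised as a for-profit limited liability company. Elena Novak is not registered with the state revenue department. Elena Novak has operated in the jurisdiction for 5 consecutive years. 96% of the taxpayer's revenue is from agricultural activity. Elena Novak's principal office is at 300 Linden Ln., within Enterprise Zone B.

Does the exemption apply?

(a) ≥ 4 yrs in jurisdiction — satisfied.
(b) nonprofit — fails.
(c) receipts ≤ $300,000 — satisfied.
(1): T AND F AND T → false.
(a) state-registered — not satisfied.
(b) ≥60% agricultural — holds.
(2) = F AND T = false.
(a) in enterprise zone — satisfied.
(b) >80% out-of-jur. sales — fails.
(3) = T AND F = false.
So Overall is not satisfied (F OR F OR F).
Exception (has storefront) — not satisfied.
Result: main false OR exception false → false.

No — not exempt.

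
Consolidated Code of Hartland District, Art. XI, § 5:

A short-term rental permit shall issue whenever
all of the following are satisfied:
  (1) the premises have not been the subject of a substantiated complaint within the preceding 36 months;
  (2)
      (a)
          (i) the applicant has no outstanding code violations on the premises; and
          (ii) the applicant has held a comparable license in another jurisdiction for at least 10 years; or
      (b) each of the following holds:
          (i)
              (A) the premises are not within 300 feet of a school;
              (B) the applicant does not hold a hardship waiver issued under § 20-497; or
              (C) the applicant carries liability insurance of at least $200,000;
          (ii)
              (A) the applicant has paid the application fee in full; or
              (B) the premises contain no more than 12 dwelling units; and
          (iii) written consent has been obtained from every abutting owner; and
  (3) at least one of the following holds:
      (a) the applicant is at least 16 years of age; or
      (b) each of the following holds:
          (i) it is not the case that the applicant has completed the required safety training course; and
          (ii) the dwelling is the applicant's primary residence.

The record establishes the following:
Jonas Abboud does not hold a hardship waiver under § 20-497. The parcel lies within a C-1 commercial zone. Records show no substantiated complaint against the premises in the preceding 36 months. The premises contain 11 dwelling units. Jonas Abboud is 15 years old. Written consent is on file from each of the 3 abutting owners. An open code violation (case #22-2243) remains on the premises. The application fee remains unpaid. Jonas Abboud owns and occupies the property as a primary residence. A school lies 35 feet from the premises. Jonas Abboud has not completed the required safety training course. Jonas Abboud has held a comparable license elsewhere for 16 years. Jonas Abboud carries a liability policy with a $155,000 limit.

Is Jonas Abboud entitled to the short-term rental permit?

(1) no complaint in 36 mo. — holds.
(i) no code violations — not met.
(ii) prior license ≥ 10 yr — holds.
(a): F AND T → false.
(A) ≥300 ft from school — fails.
(B) not (hardship waiver) — holds.
(C) insurance ≥ $200,000 — fails.
So (i) is satisfied (F OR T OR F).
(A) fee paid — not satisfied.
(B) ≤ 12 units — met.
(ii): F OR T → true.
(iii) all abutters consent — satisfied.
So (b) is satisfied (T AND T AND T).
(2): F OR T → true.
(a) age ≥ 16 — fails.
(i) not (safety training) — met.
(ii) primary residence — satisfied.
(b): T AND T → true.
So (3) is satisfied (F OR T).
So Overall is satisfied (T AND T AND T).

Yes — granted.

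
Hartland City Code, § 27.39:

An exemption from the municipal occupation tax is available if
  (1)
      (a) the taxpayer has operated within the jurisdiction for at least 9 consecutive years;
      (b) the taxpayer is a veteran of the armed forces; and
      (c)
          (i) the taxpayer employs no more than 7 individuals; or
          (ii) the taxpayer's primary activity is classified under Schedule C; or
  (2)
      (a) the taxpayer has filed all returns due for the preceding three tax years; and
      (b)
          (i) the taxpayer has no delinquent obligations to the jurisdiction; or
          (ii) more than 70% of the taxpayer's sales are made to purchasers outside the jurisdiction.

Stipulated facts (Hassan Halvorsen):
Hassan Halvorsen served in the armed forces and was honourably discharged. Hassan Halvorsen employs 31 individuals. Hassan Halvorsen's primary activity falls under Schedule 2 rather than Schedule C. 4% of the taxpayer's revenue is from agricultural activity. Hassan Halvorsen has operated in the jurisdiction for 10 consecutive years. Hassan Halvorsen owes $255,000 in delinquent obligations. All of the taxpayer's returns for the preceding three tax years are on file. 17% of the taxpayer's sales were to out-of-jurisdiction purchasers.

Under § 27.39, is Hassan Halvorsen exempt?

No — not exempt.

(a) ≥ 9 yrs in jurisdiction — met.
(b) veteran — satisfied.
(i) ≤ 7 employees — not met.
(ii) Schedule C activity — fails.
So (c) is not satisfied (F OR F).
(1): T AND T AND F → false.
(a) returns current — holds.
(i) no delinquency — not met.
(ii) >70% out-of-jur. sales — not satisfied.
(b): F OR F → false.
(2): T AND F → false.
Overall: F OR F → false.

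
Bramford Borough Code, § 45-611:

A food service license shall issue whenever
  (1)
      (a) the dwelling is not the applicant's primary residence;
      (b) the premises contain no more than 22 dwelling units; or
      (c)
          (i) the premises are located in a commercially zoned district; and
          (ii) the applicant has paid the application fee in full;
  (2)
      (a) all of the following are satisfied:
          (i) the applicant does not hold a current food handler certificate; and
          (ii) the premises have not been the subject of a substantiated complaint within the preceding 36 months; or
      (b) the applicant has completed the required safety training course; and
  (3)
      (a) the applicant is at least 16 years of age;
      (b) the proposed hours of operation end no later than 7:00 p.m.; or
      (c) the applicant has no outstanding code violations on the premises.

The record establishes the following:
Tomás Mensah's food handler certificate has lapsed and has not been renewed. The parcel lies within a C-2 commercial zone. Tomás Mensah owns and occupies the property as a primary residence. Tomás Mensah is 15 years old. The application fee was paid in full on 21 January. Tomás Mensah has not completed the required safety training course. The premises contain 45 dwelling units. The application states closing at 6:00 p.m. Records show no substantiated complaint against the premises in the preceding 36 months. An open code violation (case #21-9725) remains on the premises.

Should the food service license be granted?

(a) not (primary residence) — fails.
(b) ≤ 22 units — fails.
(i) commercially zoned — met.
(ii) fee paid — met.
(c): T AND T → true.
(1): F OR F OR T → true.
(i) not (food handler cert.) — holds.
(ii) no complaint in 36 mo. — met.
(a) = T AND T = true.
(b) safety training — not satisfied.
(2): T OR F → true.
(a) age ≥ 16 — fails.
(b) closes by 7 p.m. — met.
(c) no code violations — not met.
(3) = F OR T OR F = true.
Overall = T AND T AND T = true.

Yes — granted.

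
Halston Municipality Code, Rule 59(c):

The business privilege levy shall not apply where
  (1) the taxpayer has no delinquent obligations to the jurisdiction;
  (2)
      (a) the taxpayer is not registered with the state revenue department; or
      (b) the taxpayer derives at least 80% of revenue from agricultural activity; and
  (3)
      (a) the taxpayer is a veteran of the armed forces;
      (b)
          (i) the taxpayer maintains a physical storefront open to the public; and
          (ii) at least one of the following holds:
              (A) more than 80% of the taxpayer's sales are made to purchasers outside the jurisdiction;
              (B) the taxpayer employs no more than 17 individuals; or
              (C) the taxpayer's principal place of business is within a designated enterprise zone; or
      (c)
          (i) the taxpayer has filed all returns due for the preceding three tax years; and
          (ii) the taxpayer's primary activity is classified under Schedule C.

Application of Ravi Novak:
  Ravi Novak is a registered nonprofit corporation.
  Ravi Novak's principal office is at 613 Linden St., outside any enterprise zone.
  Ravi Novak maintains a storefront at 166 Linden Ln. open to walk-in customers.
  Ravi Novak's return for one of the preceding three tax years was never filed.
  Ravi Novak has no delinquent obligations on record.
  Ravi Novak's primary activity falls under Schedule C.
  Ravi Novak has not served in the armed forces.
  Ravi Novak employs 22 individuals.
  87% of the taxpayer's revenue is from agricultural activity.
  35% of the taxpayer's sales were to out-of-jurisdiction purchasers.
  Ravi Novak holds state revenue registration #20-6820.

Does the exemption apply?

No — not exempt.

(1) no delinquency — holds.
(a) not (state-registered) — fails.
(b) ≥80% agricultural — met.
(2): F OR T → true.
(a) veteran — fails.
(i) has storefront — holds.
(A) >80% out-of-jur. sales — not met.
(B) ≤ 17 employees — fails.
(C) in enterprise zone — not satisfied.
So (ii) is not satisfied (F OR F OR F).
(b): T AND F → false.
(i) returns current — not satisfied.
(ii) Schedule C activity — met.
(c) = F AND T = false.
(3): F OR F OR F → false.
Overall = T AND T AND F = false.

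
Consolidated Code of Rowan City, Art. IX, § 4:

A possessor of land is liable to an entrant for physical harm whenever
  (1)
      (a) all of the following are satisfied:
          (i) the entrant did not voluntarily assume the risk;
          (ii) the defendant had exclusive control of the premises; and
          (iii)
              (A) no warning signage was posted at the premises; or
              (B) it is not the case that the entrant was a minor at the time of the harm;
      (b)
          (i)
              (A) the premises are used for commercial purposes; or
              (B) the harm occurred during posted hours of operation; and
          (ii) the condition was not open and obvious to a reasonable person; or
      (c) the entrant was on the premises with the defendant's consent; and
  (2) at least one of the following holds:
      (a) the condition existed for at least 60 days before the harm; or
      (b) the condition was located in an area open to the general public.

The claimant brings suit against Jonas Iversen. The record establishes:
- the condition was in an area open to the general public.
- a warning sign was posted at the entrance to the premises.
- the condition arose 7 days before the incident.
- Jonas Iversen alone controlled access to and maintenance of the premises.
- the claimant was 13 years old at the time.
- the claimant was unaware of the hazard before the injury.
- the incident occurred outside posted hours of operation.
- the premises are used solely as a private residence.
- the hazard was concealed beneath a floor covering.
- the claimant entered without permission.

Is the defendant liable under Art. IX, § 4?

(i) no assumed risk — met.
(ii) exclusive control — met.
(A) no signage posted — not satisfied.
(B) not (entrant a minor) — not met.
(iii) = F OR F = false.
(a): T AND T AND F → false.
(A) commercial use — fails.
(B) during posted hours — not satisfied.
(i): F OR F → false.
(ii) not open/obvious — met.
(b) = F AND T = false.
(c) consent to enter — fails.
So (1) is not satisfied (F OR F OR F).
(a) condition ≥60 days old — not met.
(b) public area — satisfied.
(2) = F OR T = true.
Overall = F AND T = false.

No — not liable.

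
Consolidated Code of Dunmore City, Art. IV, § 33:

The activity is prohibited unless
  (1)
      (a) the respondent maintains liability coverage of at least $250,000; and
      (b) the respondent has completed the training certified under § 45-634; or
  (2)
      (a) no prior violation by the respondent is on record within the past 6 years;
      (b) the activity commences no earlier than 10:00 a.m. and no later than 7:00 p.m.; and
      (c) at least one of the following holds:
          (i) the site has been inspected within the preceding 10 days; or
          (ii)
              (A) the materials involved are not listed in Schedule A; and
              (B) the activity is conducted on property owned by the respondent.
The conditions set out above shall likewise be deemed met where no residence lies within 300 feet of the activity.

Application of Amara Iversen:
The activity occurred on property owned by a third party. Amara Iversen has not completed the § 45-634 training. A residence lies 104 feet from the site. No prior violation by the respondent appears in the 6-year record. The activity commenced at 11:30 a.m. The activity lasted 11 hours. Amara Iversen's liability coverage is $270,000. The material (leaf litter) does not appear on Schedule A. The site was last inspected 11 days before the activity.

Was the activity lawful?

No — unlawful.

(a) coverage ≥ $250,000 — satisfied.
(b) training certified — fails.
So (1) is not satisfied (T AND F).
(a) no prior violation — satisfied.
(b) start within hours — satisfied.
(i) site inspected — not met.
(A) not (Schedule A material) — met.
(B) own property — not satisfied.
So (ii) is not satisfied (T AND F).
(c) = F OR F = false.
(2) = T AND T AND F = false.
So Overall is not satisfied (F OR F).
Exception (no residence in 300 ft) — not satisfied.
Result: main false OR exception false → false.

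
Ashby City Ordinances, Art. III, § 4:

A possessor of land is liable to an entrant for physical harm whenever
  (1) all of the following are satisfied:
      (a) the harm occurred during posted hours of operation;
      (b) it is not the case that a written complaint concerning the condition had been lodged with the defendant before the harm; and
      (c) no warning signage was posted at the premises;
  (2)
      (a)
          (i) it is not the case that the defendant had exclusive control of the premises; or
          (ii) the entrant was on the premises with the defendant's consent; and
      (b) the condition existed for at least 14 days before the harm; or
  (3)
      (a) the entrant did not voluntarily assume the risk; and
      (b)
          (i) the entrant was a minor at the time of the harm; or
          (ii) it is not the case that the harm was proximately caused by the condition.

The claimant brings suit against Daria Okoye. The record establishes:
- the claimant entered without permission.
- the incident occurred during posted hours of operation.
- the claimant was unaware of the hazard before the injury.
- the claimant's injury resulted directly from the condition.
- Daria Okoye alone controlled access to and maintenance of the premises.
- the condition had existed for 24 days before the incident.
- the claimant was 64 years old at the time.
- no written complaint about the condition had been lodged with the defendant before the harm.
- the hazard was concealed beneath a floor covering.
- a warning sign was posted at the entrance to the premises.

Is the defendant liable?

(a) during posted hours — met.
(b) not (complaint lodged) — holds.
(c) no signage posted — not met.
So (1) is not satisfied (T AND T AND F).
(i) not (exclusive control) — fails.
(ii) consent to enter — not satisfied.
So (a) is not satisfied (F OR F).
(b) condition ≥14 days old — met.
(2): F AND T → false.
(a) no assumed risk — met.
(i) entrant a minor — fails.
(ii) not (proximate cause) — not satisfied.
So (b) is not satisfied (F OR F).
(3) = T AND F = false.
Overall: F OR F OR F → false.

No — not liable.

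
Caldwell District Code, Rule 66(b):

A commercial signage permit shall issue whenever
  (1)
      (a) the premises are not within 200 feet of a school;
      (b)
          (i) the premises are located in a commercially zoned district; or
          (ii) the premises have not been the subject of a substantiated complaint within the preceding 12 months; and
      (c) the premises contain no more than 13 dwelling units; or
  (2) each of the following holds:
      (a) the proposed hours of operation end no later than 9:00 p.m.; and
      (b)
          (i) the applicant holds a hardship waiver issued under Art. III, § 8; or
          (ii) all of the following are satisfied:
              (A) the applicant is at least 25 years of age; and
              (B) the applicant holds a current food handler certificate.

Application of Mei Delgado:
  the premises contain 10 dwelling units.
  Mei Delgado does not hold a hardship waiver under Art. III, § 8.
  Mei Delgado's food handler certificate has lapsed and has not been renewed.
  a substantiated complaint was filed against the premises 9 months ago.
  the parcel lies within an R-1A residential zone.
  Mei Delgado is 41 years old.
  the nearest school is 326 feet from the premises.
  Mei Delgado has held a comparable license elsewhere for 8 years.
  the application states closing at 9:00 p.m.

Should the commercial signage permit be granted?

(a) ≥200 ft from school — met.
(i) commercially zoned — not satisfied.
(ii) no complaint in 12 mo. — not satisfied.
So (b) is not satisfied (F OR F).
(c) ≤ 13 units — holds.
So (1) is not satisfied (T AND F AND T).
(a) closes by 9 p.m. — met.
(i) hardship waiver — not satisfied.
(A) age ≥ 25 — satisfied.
(B) food handler cert. — not satisfied.
(ii) = T AND F = false.
(b): F OR F → false.
So (2) is not satisfied (T AND F).
Overall: F OR F → false.

No — denied.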